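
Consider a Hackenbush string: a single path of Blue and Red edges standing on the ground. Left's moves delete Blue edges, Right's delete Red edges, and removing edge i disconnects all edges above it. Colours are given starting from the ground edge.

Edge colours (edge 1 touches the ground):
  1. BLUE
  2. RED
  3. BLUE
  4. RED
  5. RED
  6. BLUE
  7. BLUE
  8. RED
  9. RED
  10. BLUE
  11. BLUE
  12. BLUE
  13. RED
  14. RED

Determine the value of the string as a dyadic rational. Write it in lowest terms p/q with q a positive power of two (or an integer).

Build value(s[:k]) for k = 1..14, string s = BLUE RED BLUE RED RED BLUE BLUE RED RED BLUE BLUE BLUE RED RED.
step 1: add BLUE to get B; options L={ 0 } R={ none } — 1
step 2: add RED to get BR; options L={ 0 } R={ 1 } — 1/2
step 3: add BLUE to get BRB; options L={ 0; 1/2 } R={ 1 } — 3/4
step 4: add RED to get BRBR; options L={ 0; 1/2 } R={ 3/4; 1 } — 5/8
step 5: add RED to get BRBRR; options L={ 0; 1/2 } R={ 5/8; 3/4; 1 } — 9/16
step 6: add BLUE to get BRBRRB; options L={ 0; 1/2; 9/16 } R={ 5/8; 3/4; 1 } — 19/32
step 7: add BLUE to get BRBRRBB; options L={ 0; 1/2; 9/16; 19/32 } R={ 5/8; 3/4; 1 } — 39/64
step 8: add RED to get BRBRRBBR; options L={ 0; 1/2; 9/16; 19/32 } R={ 39/64; 5/8; 3/4; 1 } — 77/128
step 9: add RED to get BRBRRBBRR; options L={ 0; 1/2; 9/16; 19/32 } R={ 77/128; 39/64; 5/8; 3/4; 1 } — 153/256
step 10: add BLUE to get BRBRRBBRRB; options L={ 0; 1/2; 9/16; 19/32; 153/256 } R={ 77/128; 39/64; 5/8; 3/4; 1 } — 307/512
step 11: add BLUE to get BRBRRBBRRBB; options L={ 0; 1/2; 9/16; 19/32; 153/256; 307/512 } R={ 77/128; 39/64; 5/8; 3/4; 1 } — 615/1024
step 12: add BLUE to get BRBRRBBRRBBB; options L={ 0; 1/2; 9/16; 19/32; 153/256; 307/512; 615/1024 } R={ 77/128; 39/64; 5/8; 3/4; 1 } — 1231/2048
step 13: add RED to get BRBRRBBRRBBBR; options L={ 0; 1/2; 9/16; 19/32; 153/256; 307/512; 615/1024 } R={ 1231/2048; 77/128; 39/64; 5/8; 3/4; 1 } — 2461/4096
step 14: add RED to get BRBRRBBRRBBBRR; options L={ 0; 1/2; 9/16; 19/32; 153/256; 307/512; 615/1024 } R={ 2461/4096; 1231/2048; 77/128; 39/64; 5/8; 3/4; 1 } — 4921/8192

4921/8192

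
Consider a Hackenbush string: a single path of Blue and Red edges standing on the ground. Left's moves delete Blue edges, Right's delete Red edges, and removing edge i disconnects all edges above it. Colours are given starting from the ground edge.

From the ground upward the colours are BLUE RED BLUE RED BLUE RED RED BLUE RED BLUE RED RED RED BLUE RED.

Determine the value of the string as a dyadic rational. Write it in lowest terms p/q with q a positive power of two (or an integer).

Prefix values for BLUE RED BLUE RED BLUE RED RED BLUE RED BLUE RED RED RED BLUE RED via {L|R} + simplicity:
1 of 15 · B · max L 0 · min R +∞ = 1
2 of 15 · BR · max L 0 · min R 1 = 1/2
3 of 15 · BRB · max L 1/2 · min R 1 = 3/4
4 of 15 · BRBR · max L 1/2 · min R 3/4 = 5/8
5 of 15 · BRBRB · max L 5/8 · min R 3/4 = 11/16
6 of 15 · BRBRBR · max L 5/8 · min R 11/16 = 21/32
7 of 15 · BRBRBRR · max L 5/8 · min R 21/32 = 41/64
8 of 15 · BRBRBRRB · max L 41/64 · min R 21/32 = 83/128
9 of 15 · BRBRBRRBR · max L 41/64 · min R 83/128 = 165/256
10 of 15 · BRBRBRRBRB · max L 165/256 · min R 83/128 = 331/512
11 of 15 · BRBRBRRBRBR · max L 165/256 · min R 331/512 = 661/1024
12 of 15 · BRBRBRRBRBRR · max L 165/256 · min R 661/1024 = 1321/2048
13 of 15 · BRBRBRRBRBRRR · max L 165/256 · min R 1321/2048 = 2641/4096
14 of 15 · BRBRBRRBRBRRRB · max L 2641/4096 · min R 1321/2048 = 5283/8192
15 of 15 · BRBRBRRBRBRRRBR · max L 2641/4096 · min R 5283/8192 = 10565/16384

10565/16384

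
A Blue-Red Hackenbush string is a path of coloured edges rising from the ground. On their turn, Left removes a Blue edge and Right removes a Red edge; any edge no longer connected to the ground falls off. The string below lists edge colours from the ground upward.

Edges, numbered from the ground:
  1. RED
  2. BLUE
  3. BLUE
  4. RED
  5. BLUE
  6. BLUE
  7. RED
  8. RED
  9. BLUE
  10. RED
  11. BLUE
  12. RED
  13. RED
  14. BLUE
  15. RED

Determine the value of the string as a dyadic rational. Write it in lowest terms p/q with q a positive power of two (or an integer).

-4955/16384

Prefix values for RED BLUE BLUE RED BLUE BLUE RED RED BLUE RED BLUE RED RED BLUE RED via {L|R} + simplicity:
val_1 [R]  L=[∅]  R=[0]  ⇒ -1
val_2 [RB]  L=[-1]  R=[0]  ⇒ -1/2
val_3 [RBB]  L=[-1,-1/2]  R=[0]  ⇒ -1/4
val_4 [RBBR]  L=[-1,-1/2]  R=[-1/4,0]  ⇒ -3/8
val_5 [RBBRB]  L=[-1,-1/2,-3/8]  R=[-1/4,0]  ⇒ -5/16
val_6 [RBBRBB]  L=[-1,-1/2,-3/8,-5/16]  R=[-1/4,0]  ⇒ -9/32
val_7 [RBBRBBR]  L=[-1,-1/2,-3/8,-5/16]  R=[-9/32,-1/4,0]  ⇒ -19/64
val_8 [RBBRBBRR]  L=[-1,-1/2,-3/8,-5/16]  R=[-19/64,-9/32,-1/4,0]  ⇒ -39/128
val_9 [RBBRBBRRB]  L=[-1,-1/2,-3/8,-5/16,-39/128]  R=[-19/64,-9/32,-1/4,0]  ⇒ -77/256
val_10 [RBBRBBRRBR]  L=[-1,-1/2,-3/8,-5/16,-39/128]  R=[-77/256,-19/64,-9/32,-1/4,0]  ⇒ -155/512
val_11 [RBBRBBRRBRB]  L=[-1,-1/2,-3/8,-5/16,-39/128,-155/512]  R=[-77/256,-19/64,-9/32,-1/4,0]  ⇒ -309/1024
val_12 [RBBRBBRRBRBR]  L=[-1,-1/2,-3/8,-5/16,-39/128,-155/512]  R=[-309/1024,-77/256,-19/64,-9/32,-1/4,0]  ⇒ -619/2048
val_13 [RBBRBBRRBRBRR]  L=[-1,-1/2,-3/8,-5/16,-39/128,-155/512]  R=[-619/2048,-309/1024,-77/256,-19/64,-9/32,-1/4,0]  ⇒ -1239/4096
val_14 [RBBRBBRRBRBRRB]  L=[-1,-1/2,-3/8,-5/16,-39/128,-155/512,-1239/4096]  R=[-619/2048,-309/1024,-77/256,-19/64,-9/32,-1/4,0]  ⇒ -2477/8192
val_15 [RBBRBBRRBRBRRBR]  L=[-1,-1/2,-3/8,-5/16,-39/128,-155/512,-1239/4096]  R=[-2477/8192,-619/2048,-309/1024,-77/256,-19/64,-9/32,-1/4,0]  ⇒ -4955/16384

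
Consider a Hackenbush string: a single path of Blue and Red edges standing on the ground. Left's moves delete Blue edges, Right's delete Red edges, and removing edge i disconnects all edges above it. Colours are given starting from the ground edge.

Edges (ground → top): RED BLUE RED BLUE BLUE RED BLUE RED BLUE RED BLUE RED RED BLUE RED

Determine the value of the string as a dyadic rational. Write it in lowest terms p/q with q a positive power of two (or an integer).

g(R) = { — | 0 } => -1
g(RB) = { -1 | 0 } => -1/2
g(RBR) = { -1 | -1/2 0 } => -3/4
g(RBRB) = { -1 -3/4 | -1/2 0 } => -5/8
g(RBRBB) = { -1 -3/4 -5/8 | -1/2 0 } => -9/16
g(RBRBBR) = { -1 -3/4 -5/8 | -9/16 -1/2 0 } => -19/32
g(RBRBBRB) = { -1 -3/4 -5/8 -19/32 | -9/16 -1/2 0 } => -37/64
g(RBRBBRBR) = { -1 -3/4 -5/8 -19/32 | -37/64 -9/16 -1/2 0 } => -75/128
g(RBRBBRBRB) = { -1 -3/4 -5/8 -19/32 -75/128 | -37/64 -9/16 -1/2 0 } => -149/256
g(RBRBBRBRBR) = { -1 -3/4 -5/8 -19/32 -75/128 | -149/256 -37/64 -9/16 -1/2 0 } => -299/512
g(RBRBBRBRBRB) = { -1 -3/4 -5/8 -19/32 -75/128 -299/512 | -149/256 -37/64 -9/16 -1/2 0 } => -597/1024
g(RBRBBRBRBRBR) = { -1 -3/4 -5/8 -19/32 -75/128 -299/512 | -597/1024 -149/256 -37/64 -9/16 -1/2 0 } => -1195/2048
g(RBRBBRBRBRBRR) = { -1 -3/4 -5/8 -19/32 -75/128 -299/512 | -1195/2048 -597/1024 -149/256 -37/64 -9/16 -1/2 0 } => -2391/4096
g(RBRBBRBRBRBRRB) = { -1 -3/4 -5/8 -19/32 -75/128 -299/512 -2391/4096 | -1195/2048 -597/1024 -149/256 -37/64 -9/16 -1/2 0 } => -4781/8192
g(RBRBBRBRBRBRRBR) = { -1 -3/4 -5/8 -19/32 -75/128 -299/512 -2391/4096 | -4781/8192 -1195/2048 -597/1024 -149/256 -37/64 -9/16 -1/2 0 } => -9563/16384

-9563/16384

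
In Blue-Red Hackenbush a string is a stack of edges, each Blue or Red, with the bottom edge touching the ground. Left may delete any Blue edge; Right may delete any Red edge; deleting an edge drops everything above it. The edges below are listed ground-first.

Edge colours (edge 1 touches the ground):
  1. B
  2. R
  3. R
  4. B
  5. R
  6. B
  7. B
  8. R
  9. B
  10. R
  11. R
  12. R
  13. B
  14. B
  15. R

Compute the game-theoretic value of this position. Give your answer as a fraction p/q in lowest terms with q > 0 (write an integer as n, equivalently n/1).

step 1: add B to get B; options L={ 0 } R={ — } ⇒ 1
step 2: add R to get BR; options L={ 0 } R={ 1 } ⇒ 1/2
step 3: add R to get BRR; options L={ 0 } R={ 1/2,1 } ⇒ 1/4
step 4: add B to get BRRB; options L={ 0,1/4 } R={ 1/2,1 } ⇒ 3/8
step 5: add R to get BRRBR; options L={ 0,1/4 } R={ 3/8,1/2,1 } ⇒ 5/16
step 6: add B to get BRRBRB; options L={ 0,1/4,5/16 } R={ 3/8,1/2,1 } ⇒ 11/32
step 7: add B to get BRRBRBB; options L={ 0,1/4,5/16,11/32 } R={ 3/8,1/2,1 } ⇒ 23/64
step 8: add R to get BRRBRBBR; options L={ 0,1/4,5/16,11/32 } R={ 23/64,3/8,1/2,1 } ⇒ 45/128
step 9: add B to get BRRBRBBRB; options L={ 0,1/4,5/16,11/32,45/128 } R={ 23/64,3/8,1/2,1 } ⇒ 91/256
step 10: add R to get BRRBRBBRBR; options L={ 0,1/4,5/16,11/32,45/128 } R={ 91/256,23/64,3/8,1/2,1 } ⇒ 181/512
step 11: add R to get BRRBRBBRBRR; options L={ 0,1/4,5/16,11/32,45/128 } R={ 181/512,91/256,23/64,3/8,1/2,1 } ⇒ 361/1024
step 12: add R to get BRRBRBBRBRRR; options L={ 0,1/4,5/16,11/32,45/128 } R={ 361/1024,181/512,91/256,23/64,3/8,1/2,1 } ⇒ 721/2048
step 13: add B to get BRRBRBBRBRRRB; options L={ 0,1/4,5/16,11/32,45/128,721/2048 } R={ 361/1024,181/512,91/256,23/64,3/8,1/2,1 } ⇒ 1443/4096
step 14: add B to get BRRBRBBRBRRRBB; options L={ 0,1/4,5/16,11/32,45/128,721/2048,1443/4096 } R={ 361/1024,181/512,91/256,23/64,3/8,1/2,1 } ⇒ 2887/8192
step 15: add R to get BRRBRBBRBRRRBBR; options L={ 0,1/4,5/16,11/32,45/128,721/2048,1443/4096 } R={ 2887/8192,361/1024,181/512,91/256,23/64,3/8,1/2,1 } ⇒ 5773/16384

5773/16384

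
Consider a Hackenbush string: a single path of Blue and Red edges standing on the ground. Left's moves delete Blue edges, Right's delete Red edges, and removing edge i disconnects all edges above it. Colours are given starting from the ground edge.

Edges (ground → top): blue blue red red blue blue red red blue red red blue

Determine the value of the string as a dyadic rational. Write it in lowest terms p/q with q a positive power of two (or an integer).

Prefix values for blue blue red red blue blue red red blue red red blue via {L|R} + simplicity:
b: Left { 0 }, Right { (no moves) } — simplest 1
bb: Left { 0,1 }, Right { (no moves) } — simplest 2
bbr: Left { 0,1 }, Right { 2 } — simplest 3/2
bbrr: Left { 0,1 }, Right { 3/2,2 } — simplest 5/4
bbrrb: Left { 0,1,5/4 }, Right { 3/2,2 } — simplest 11/8
bbrrbb: Left { 0,1,5/4,11/8 }, Right { 3/2,2 } — simplest 23/16
bbrrbbr: Left { 0,1,5/4,11/8 }, Right { 23/16,3/2,2 } — simplest 45/32
bbrrbbrr: Left { 0,1,5/4,11/8 }, Right { 45/32,23/16,3/2,2 } — simplest 89/64
bbrrbbrrb: Left { 0,1,5/4,11/8,89/64 }, Right { 45/32,23/16,3/2,2 } — simplest 179/128
bbrrbbrrbr: Left { 0,1,5/4,11/8,89/64 }, Right { 179/128,45/32,23/16,3/2,2 } — simplest 357/256
bbrrbbrrbrr: Left { 0,1,5/4,11/8,89/64 }, Right { 357/256,179/128,45/32,23/16,3/2,2 } — simplest 713/512
bbrrbbrrbrrb: Left { 0,1,5/4,11/8,89/64,713/512 }, Right { 357/256,179/128,45/32,23/16,3/2,2 } — simplest 1427/1024

1427/1024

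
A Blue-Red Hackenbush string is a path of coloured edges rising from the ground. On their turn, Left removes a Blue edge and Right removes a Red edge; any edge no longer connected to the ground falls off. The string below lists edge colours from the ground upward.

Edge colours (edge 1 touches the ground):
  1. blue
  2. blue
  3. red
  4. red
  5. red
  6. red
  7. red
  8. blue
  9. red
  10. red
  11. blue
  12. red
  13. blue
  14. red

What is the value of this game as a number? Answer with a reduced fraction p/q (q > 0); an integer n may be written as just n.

4245/4096

step 1: add blue to get b; options L={ 0 } R={ — } — 1
step 2: add blue to get bb; options L={ 0; 1 } R={ — } — 2
step 3: add red to get bbr; options L={ 0; 1 } R={ 2 } — 3/2
step 4: add red to get bbrr; options L={ 0; 1 } R={ 3/2; 2 } — 5/4
step 5: add red to get bbrrr; options L={ 0; 1 } R={ 5/4; 3/2; 2 } — 9/8
step 6: add red to get bbrrrr; options L={ 0; 1 } R={ 9/8; 5/4; 3/2; 2 } — 17/16
step 7: add red to get bbrrrrr; options L={ 0; 1 } R={ 17/16; 9/8; 5/4; 3/2; 2 } — 33/32
step 8: add blue to get bbrrrrrb; options L={ 0; 1; 33/32 } R={ 17/16; 9/8; 5/4; 3/2; 2 } — 67/64
step 9: add red to get bbrrrrrbr; options L={ 0; 1; 33/32 } R={ 67/64; 17/16; 9/8; 5/4; 3/2; 2 } — 133/128
step 10: add red to get bbrrrrrbrr; options L={ 0; 1; 33/32 } R={ 133/128; 67/64; 17/16; 9/8; 5/4; 3/2; 2 } — 265/256
step 11: add blue to get bbrrrrrbrrb; options L={ 0; 1; 33/32; 265/256 } R={ 133/128; 67/64; 17/16; 9/8; 5/4; 3/2; 2 } — 531/512
step 12: add red to get bbrrrrrbrrbr; options L={ 0; 1; 33/32; 265/256 } R={ 531/512; 133/128; 67/64; 17/16; 9/8; 5/4; 3/2; 2 } — 1061/1024
step 13: add blue to get bbrrrrrbrrbrb; options L={ 0; 1; 33/32; 265/256; 1061/1024 } R={ 531/512; 133/128; 67/64; 17/16; 9/8; 5/4; 3/2; 2 } — 2123/2048
step 14: add red to get bbrrrrrbrrbrbr; options L={ 0; 1; 33/32; 265/256; 1061/1024 } R={ 2123/2048; 531/512; 133/128; 67/64; 17/16; 9/8; 5/4; 3/2; 2 } — 4245/4096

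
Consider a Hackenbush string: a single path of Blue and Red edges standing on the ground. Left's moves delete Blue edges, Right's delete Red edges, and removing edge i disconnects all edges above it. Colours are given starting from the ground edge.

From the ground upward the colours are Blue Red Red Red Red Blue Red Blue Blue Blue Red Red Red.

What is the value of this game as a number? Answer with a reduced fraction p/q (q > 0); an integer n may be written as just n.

369/4096

Recurse on prefixes of the 13-edge string Blue Red Red Red Red Blue Red Blue Blue Blue Red Red Red:
edge 1 of 13 (Blue): { 0 | (no moves) } gives 1
edge 2 of 13 (Red): { 0 | 1 } gives 1/2
edge 3 of 13 (Red): { 0 | 1/2 1 } gives 1/4
edge 4 of 13 (Red): { 0 | 1/4 1/2 1 } gives 1/8
edge 5 of 13 (Red): { 0 | 1/8 1/4 1/2 1 } gives 1/16
edge 6 of 13 (Blue): { 0 1/16 | 1/8 1/4 1/2 1 } gives 3/32
edge 7 of 13 (Red): { 0 1/16 | 3/32 1/8 1/4 1/2 1 } gives 5/64
edge 8 of 13 (Blue): { 0 1/16 5/64 | 3/32 1/8 1/4 1/2 1 } gives 11/128
edge 9 of 13 (Blue): { 0 1/16 5/64 11/128 | 3/32 1/8 1/4 1/2 1 } gives 23/256
edge 10 of 13 (Blue): { 0 1/16 5/64 11/128 23/256 | 3/32 1/8 1/4 1/2 1 } gives 47/512
edge 11 of 13 (Red): { 0 1/16 5/64 11/128 23/256 | 47/512 3/32 1/8 1/4 1/2 1 } gives 93/1024
edge 12 of 13 (Red): { 0 1/16 5/64 11/128 23/256 | 93/1024 47/512 3/32 1/8 1/4 1/2 1 } gives 185/2048
edge 13 of 13 (Red): { 0 1/16 5/64 11/128 23/256 | 185/2048 93/1024 47/512 3/32 1/8 1/4 1/2 1 } gives 369/4096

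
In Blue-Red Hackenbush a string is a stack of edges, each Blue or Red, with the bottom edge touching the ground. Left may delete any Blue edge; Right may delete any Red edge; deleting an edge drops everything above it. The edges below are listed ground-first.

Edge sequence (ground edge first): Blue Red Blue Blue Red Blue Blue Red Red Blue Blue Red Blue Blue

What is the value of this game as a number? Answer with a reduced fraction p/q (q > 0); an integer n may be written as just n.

6967/8192

edge 1 of 14 (Blue): { 0 |  } → 1
edge 2 of 14 (Red): { 0 | 1 } → 1/2
edge 3 of 14 (Blue): { 0 1/2 | 1 } → 3/4
edge 4 of 14 (Blue): { 0 1/2 3/4 | 1 } → 7/8
edge 5 of 14 (Red): { 0 1/2 3/4 | 7/8 1 } → 13/16
edge 6 of 14 (Blue): { 0 1/2 3/4 13/16 | 7/8 1 } → 27/32
edge 7 of 14 (Blue): { 0 1/2 3/4 13/16 27/32 | 7/8 1 } → 55/64
edge 8 of 14 (Red): { 0 1/2 3/4 13/16 27/32 | 55/64 7/8 1 } → 109/128
edge 9 of 14 (Red): { 0 1/2 3/4 13/16 27/32 | 109/128 55/64 7/8 1 } → 217/256
edge 10 of 14 (Blue): { 0 1/2 3/4 13/16 27/32 217/256 | 109/128 55/64 7/8 1 } → 435/512
edge 11 of 14 (Blue): { 0 1/2 3/4 13/16 27/32 217/256 435/512 | 109/128 55/64 7/8 1 } → 871/1024
edge 12 of 14 (Red): { 0 1/2 3/4 13/16 27/32 217/256 435/512 | 871/1024 109/128 55/64 7/8 1 } → 1741/2048
edge 13 of 14 (Blue): { 0 1/2 3/4 13/16 27/32 217/256 435/512 1741/2048 | 871/1024 109/128 55/64 7/8 1 } → 3483/4096
edge 14 of 14 (Blue): { 0 1/2 3/4 13/16 27/32 217/256 435/512 1741/2048 3483/4096 | 871/1024 109/128 55/64 7/8 1 } → 6967/8192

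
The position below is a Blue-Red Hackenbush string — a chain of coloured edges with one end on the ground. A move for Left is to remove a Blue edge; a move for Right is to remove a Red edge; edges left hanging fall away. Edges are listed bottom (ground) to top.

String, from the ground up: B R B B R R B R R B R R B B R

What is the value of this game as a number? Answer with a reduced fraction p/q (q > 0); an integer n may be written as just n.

12877/16384

Recurse on prefixes of the 15-edge string B R B B R R B R R B R R B B R:
v(B) = { 0 | · } = 1
v(BR) = { 0 | 1 } = 1/2
v(BRB) = { 0,1/2 | 1 } = 3/4
v(BRBB) = { 0,1/2,3/4 | 1 } = 7/8
v(BRBBR) = { 0,1/2,3/4 | 7/8,1 } = 13/16
v(BRBBRR) = { 0,1/2,3/4 | 13/16,7/8,1 } = 25/32
v(BRBBRRB) = { 0,1/2,3/4,25/32 | 13/16,7/8,1 } = 51/64
v(BRBBRRBR) = { 0,1/2,3/4,25/32 | 51/64,13/16,7/8,1 } = 101/128
v(BRBBRRBRR) = { 0,1/2,3/4,25/32 | 101/128,51/64,13/16,7/8,1 } = 201/256
v(BRBBRRBRRB) = { 0,1/2,3/4,25/32,201/256 | 101/128,51/64,13/16,7/8,1 } = 403/512
v(BRBBRRBRRBR) = { 0,1/2,3/4,25/32,201/256 | 403/512,101/128,51/64,13/16,7/8,1 } = 805/1024
v(BRBBRRBRRBRR) = { 0,1/2,3/4,25/32,201/256 | 805/1024,403/512,101/128,51/64,13/16,7/8,1 } = 1609/2048
v(BRBBRRBRRBRRB) = { 0,1/2,3/4,25/32,201/256,1609/2048 | 805/1024,403/512,101/128,51/64,13/16,7/8,1 } = 3219/4096
v(BRBBRRBRRBRRBB) = { 0,1/2,3/4,25/32,201/256,1609/2048,3219/4096 | 805/1024,403/512,101/128,51/64,13/16,7/8,1 } = 6439/8192
v(BRBBRRBRRBRRBBR) = { 0,1/2,3/4,25/32,201/256,1609/2048,3219/4096 | 6439/8192,805/1024,403/512,101/128,51/64,13/16,7/8,1 } = 12877/16384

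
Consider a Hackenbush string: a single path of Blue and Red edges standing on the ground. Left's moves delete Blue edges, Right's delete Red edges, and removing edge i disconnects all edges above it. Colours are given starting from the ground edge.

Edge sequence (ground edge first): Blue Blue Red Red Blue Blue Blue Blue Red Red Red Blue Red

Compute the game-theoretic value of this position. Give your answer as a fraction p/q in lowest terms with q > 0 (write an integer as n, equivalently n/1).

3013/2048

Build v(s[:k]) for k = 1..13, string s = Blue Blue Red Red Blue Blue Blue Blue Red Red Red Blue Red.
B: Left { 0 }, Right { — } -> simplest 1
BB: Left { 0,1 }, Right { — } -> simplest 2
BBR: Left { 0,1 }, Right { 2 } -> simplest 3/2
BBRR: Left { 0,1 }, Right { 3/2,2 } -> simplest 5/4
BBRRB: Left { 0,1,5/4 }, Right { 3/2,2 } -> simplest 11/8
BBRRBB: Left { 0,1,5/4,11/8 }, Right { 3/2,2 } -> simplest 23/16
BBRRBBB: Left { 0,1,5/4,11/8,23/16 }, Right { 3/2,2 } -> simplest 47/32
BBRRBBBB: Left { 0,1,5/4,11/8,23/16,47/32 }, Right { 3/2,2 } -> simplest 95/64
BBRRBBBBR: Left { 0,1,5/4,11/8,23/16,47/32 }, Right { 95/64,3/2,2 } -> simplest 189/128
BBRRBBBBRR: Left { 0,1,5/4,11/8,23/16,47/32 }, Right { 189/128,95/64,3/2,2 } -> simplest 377/256
BBRRBBBBRRR: Left { 0,1,5/4,11/8,23/16,47/32 }, Right { 377/256,189/128,95/64,3/2,2 } -> simplest 753/512
BBRRBBBBRRRB: Left { 0,1,5/4,11/8,23/16,47/32,753/512 }, Right { 377/256,189/128,95/64,3/2,2 } -> simplest 1507/1024
BBRRBBBBRRRBR: Left { 0,1,5/4,11/8,23/16,47/32,753/512 }, Right { 1507/1024,377/256,189/128,95/64,3/2,2 } -> simplest 3013/2048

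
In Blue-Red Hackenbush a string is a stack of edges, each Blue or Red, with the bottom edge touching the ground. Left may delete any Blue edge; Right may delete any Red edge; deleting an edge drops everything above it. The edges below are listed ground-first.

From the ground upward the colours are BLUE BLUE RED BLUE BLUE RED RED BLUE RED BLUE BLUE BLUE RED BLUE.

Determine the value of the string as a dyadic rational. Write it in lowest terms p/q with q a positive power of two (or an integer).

step 1: add BLUE to get B; options L={ 0 } R={ none } => 1
step 2: add BLUE to get BB; options L={ 0; 1 } R={ none } => 2
step 3: add RED to get BBR; options L={ 0; 1 } R={ 2 } => 3/2
step 4: add BLUE to get BBRB; options L={ 0; 1; 3/2 } R={ 2 } => 7/4
step 5: add BLUE to get BBRBB; options L={ 0; 1; 3/2; 7/4 } R={ 2 } => 15/8
step 6: add RED to get BBRBBR; options L={ 0; 1; 3/2; 7/4 } R={ 15/8; 2 } => 29/16
step 7: add RED to get BBRBBRR; options L={ 0; 1; 3/2; 7/4 } R={ 29/16; 15/8; 2 } => 57/32
step 8: add BLUE to get BBRBBRRB; options L={ 0; 1; 3/2; 7/4; 57/32 } R={ 29/16; 15/8; 2 } => 115/64
step 9: add RED to get BBRBBRRBR; options L={ 0; 1; 3/2; 7/4; 57/32 } R={ 115/64; 29/16; 15/8; 2 } => 229/128
step 10: add BLUE to get BBRBBRRBRB; options L={ 0; 1; 3/2; 7/4; 57/32; 229/128 } R={ 115/64; 29/16; 15/8; 2 } => 459/256
step 11: add BLUE to get BBRBBRRBRBB; options L={ 0; 1; 3/2; 7/4; 57/32; 229/128; 459/256 } R={ 115/64; 29/16; 15/8; 2 } => 919/512
step 12: add BLUE to get BBRBBRRBRBBB; options L={ 0; 1; 3/2; 7/4; 57/32; 229/128; 459/256; 919/512 } R={ 115/64; 29/16; 15/8; 2 } => 1839/1024
step 13: add RED to get BBRBBRRBRBBBR; options L={ 0; 1; 3/2; 7/4; 57/32; 229/128; 459/256; 919/512 } R={ 1839/1024; 115/64; 29/16; 15/8; 2 } => 3677/2048
step 14: add BLUE to get BBRBBRRBRBBBRB; options L={ 0; 1; 3/2; 7/4; 57/32; 229/128; 459/256; 919/512; 3677/2048 } R={ 1839/1024; 115/64; 29/16; 15/8; 2 } => 7355/4096

7355/4096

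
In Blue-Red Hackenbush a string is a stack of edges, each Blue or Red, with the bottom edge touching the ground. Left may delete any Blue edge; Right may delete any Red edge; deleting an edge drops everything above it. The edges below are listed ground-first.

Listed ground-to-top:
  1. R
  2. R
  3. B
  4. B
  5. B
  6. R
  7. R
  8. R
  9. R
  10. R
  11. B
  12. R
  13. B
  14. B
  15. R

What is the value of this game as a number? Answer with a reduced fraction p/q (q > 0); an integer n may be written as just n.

-10195/8192

1 of 15 · R · max L −∞ · min R 0 → -1
2 of 15 · RR · max L −∞ · min R -1 → -2
3 of 15 · RRB · max L -2 · min R -1 → -3/2
4 of 15 · RRBB · max L -3/2 · min R -1 → -5/4
5 of 15 · RRBBB · max L -5/4 · min R -1 → -9/8
6 of 15 · RRBBBR · max L -5/4 · min R -9/8 → -19/16
7 of 15 · RRBBBRR · max L -5/4 · min R -19/16 → -39/32
8 of 15 · RRBBBRRR · max L -5/4 · min R -39/32 → -79/64
9 of 15 · RRBBBRRRR · max L -5/4 · min R -79/64 → -159/128
10 of 15 · RRBBBRRRRR · max L -5/4 · min R -159/128 → -319/256
11 of 15 · RRBBBRRRRRB · max L -319/256 · min R -159/128 → -637/512
12 of 15 · RRBBBRRRRRBR · max L -319/256 · min R -637/512 → -1275/1024
13 of 15 · RRBBBRRRRRBRB · max L -1275/1024 · min R -637/512 → -2549/2048
14 of 15 · RRBBBRRRRRBRBB · max L -2549/2048 · min R -637/512 → -5097/4096
15 of 15 · RRBBBRRRRRBRBBR · max L -2549/2048 · min R -5097/4096 → -10195/8192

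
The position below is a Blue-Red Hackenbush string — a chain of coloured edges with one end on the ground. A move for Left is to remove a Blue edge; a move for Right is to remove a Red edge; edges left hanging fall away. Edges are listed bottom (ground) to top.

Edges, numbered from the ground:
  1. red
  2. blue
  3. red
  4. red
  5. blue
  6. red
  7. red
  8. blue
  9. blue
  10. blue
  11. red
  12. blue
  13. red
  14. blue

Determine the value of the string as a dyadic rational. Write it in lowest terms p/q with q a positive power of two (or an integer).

step 1: add red to get r; options L={ (no moves) } R={ 0 } => -1
step 2: add blue to get rb; options L={ -1 } R={ 0 } => -1/2
step 3: add red to get rbr; options L={ -1 } R={ -1/2 0 } => -3/4
step 4: add red to get rbrr; options L={ -1 } R={ -3/4 -1/2 0 } => -7/8
step 5: add blue to get rbrrb; options L={ -1 -7/8 } R={ -3/4 -1/2 0 } => -13/16
step 6: add red to get rbrrbr; options L={ -1 -7/8 } R={ -13/16 -3/4 -1/2 0 } => -27/32
step 7: add red to get rbrrbrr; options L={ -1 -7/8 } R={ -27/32 -13/16 -3/4 -1/2 0 } => -55/64
step 8: add blue to get rbrrbrrb; options L={ -1 -7/8 -55/64 } R={ -27/32 -13/16 -3/4 -1/2 0 } => -109/128
step 9: add blue to get rbrrbrrbb; options L={ -1 -7/8 -55/64 -109/128 } R={ -27/32 -13/16 -3/4 -1/2 0 } => -217/256
step 10: add blue to get rbrrbrrbbb; options L={ -1 -7/8 -55/64 -109/128 -217/256 } R={ -27/32 -13/16 -3/4 -1/2 0 } => -433/512
step 11: add red to get rbrrbrrbbbr; options L={ -1 -7/8 -55/64 -109/128 -217/256 } R={ -433/512 -27/32 -13/16 -3/4 -1/2 0 } => -867/1024
step 12: add blue to get rbrrbrrbbbrb; options L={ -1 -7/8 -55/64 -109/128 -217/256 -867/1024 } R={ -433/512 -27/32 -13/16 -3/4 -1/2 0 } => -1733/2048
step 13: add red to get rbrrbrrbbbrbr; options L={ -1 -7/8 -55/64 -109/128 -217/256 -867/1024 } R={ -1733/2048 -433/512 -27/32 -13/16 -3/4 -1/2 0 } => -3467/4096
step 14: add blue to get rbrrbrrbbbrbrb; options L={ -1 -7/8 -55/64 -109/128 -217/256 -867/1024 -3467/4096 } R={ -1733/2048 -433/512 -27/32 -13/16 -3/4 -1/2 0 } => -6933/8192

-6933/8192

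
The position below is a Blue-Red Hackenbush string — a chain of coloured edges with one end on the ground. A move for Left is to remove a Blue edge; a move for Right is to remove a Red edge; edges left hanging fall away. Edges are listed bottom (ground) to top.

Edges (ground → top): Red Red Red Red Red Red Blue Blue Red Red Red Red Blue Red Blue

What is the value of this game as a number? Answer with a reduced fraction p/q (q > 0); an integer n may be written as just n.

Prefix values for Red Red Red Red Red Red Blue Blue Red Red Red Red Blue Red Blue via {L|R} + simplicity:
G(R) = { — | 0 } = -1
G(RR) = { — | -1, 0 } = -2
G(RRR) = { — | -2, -1, 0 } = -3
G(RRRR) = { — | -3, -2, -1, 0 } = -4
G(RRRRR) = { — | -4, -3, -2, -1, 0 } = -5
G(RRRRRR) = { — | -5, -4, -3, -2, -1, 0 } = -6
G(RRRRRRB) = { -6 | -5, -4, -3, -2, -1, 0 } = -11/2
G(RRRRRRBB) = { -6, -11/2 | -5, -4, -3, -2, -1, 0 } = -21/4
G(RRRRRRBBR) = { -6, -11/2 | -21/4, -5, -4, -3, -2, -1, 0 } = -43/8
G(RRRRRRBBRR) = { -6, -11/2 | -43/8, -21/4, -5, -4, -3, -2, -1, 0 } = -87/16
G(RRRRRRBBRRR) = { -6, -11/2 | -87/16, -43/8, -21/4, -5, -4, -3, -2, -1, 0 } = -175/32
G(RRRRRRBBRRRR) = { -6, -11/2 | -175/32, -87/16, -43/8, -21/4, -5, -4, -3, -2, -1, 0 } = -351/64
G(RRRRRRBBRRRRB) = { -6, -11/2, -351/64 | -175/32, -87/16, -43/8, -21/4, -5, -4, -3, -2, -1, 0 } = -701/128
G(RRRRRRBBRRRRBR) = { -6, -11/2, -351/64 | -701/128, -175/32, -87/16, -43/8, -21/4, -5, -4, -3, -2, -1, 0 } = -1403/256
G(RRRRRRBBRRRRBRB) = { -6, -11/2, -351/64, -1403/256 | -701/128, -175/32, -87/16, -43/8, -21/4, -5, -4, -3, -2, -1, 0 } = -2805/512

-2805/512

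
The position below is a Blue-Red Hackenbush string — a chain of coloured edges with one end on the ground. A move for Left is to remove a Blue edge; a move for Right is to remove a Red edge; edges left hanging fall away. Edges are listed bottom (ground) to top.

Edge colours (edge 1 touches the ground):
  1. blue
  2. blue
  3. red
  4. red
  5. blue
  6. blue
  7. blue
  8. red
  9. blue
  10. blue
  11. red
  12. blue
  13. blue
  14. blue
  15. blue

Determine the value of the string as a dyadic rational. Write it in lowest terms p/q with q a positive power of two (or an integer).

Prefix values for blue blue red red blue blue blue red blue blue red blue blue blue blue via {L|R} + simplicity:
step 1: add blue to get b; options L={ 0 } R={ (no moves) } ⇒ 1
step 2: add blue to get bb; options L={ 0 1 } R={ (no moves) } ⇒ 2
step 3: add red to get bbr; options L={ 0 1 } R={ 2 } ⇒ 3/2
step 4: add red to get bbrr; options L={ 0 1 } R={ 3/2 2 } ⇒ 5/4
step 5: add blue to get bbrrb; options L={ 0 1 5/4 } R={ 3/2 2 } ⇒ 11/8
step 6: add blue to get bbrrbb; options L={ 0 1 5/4 11/8 } R={ 3/2 2 } ⇒ 23/16
step 7: add blue to get bbrrbbb; options L={ 0 1 5/4 11/8 23/16 } R={ 3/2 2 } ⇒ 47/32
step 8: add red to get bbrrbbbr; options L={ 0 1 5/4 11/8 23/16 } R={ 47/32 3/2 2 } ⇒ 93/64
step 9: add blue to get bbrrbbbrb; options L={ 0 1 5/4 11/8 23/16 93/64 } R={ 47/32 3/2 2 } ⇒ 187/128
step 10: add blue to get bbrrbbbrbb; options L={ 0 1 5/4 11/8 23/16 93/64 187/128 } R={ 47/32 3/2 2 } ⇒ 375/256
step 11: add red to get bbrrbbbrbbr; options L={ 0 1 5/4 11/8 23/16 93/64 187/128 } R={ 375/256 47/32 3/2 2 } ⇒ 749/512
step 12: add blue to get bbrrbbbrbbrb; options L={ 0 1 5/4 11/8 23/16 93/64 187/128 749/512 } R={ 375/256 47/32 3/2 2 } ⇒ 1499/1024
step 13: add blue to get bbrrbbbrbbrbb; options L={ 0 1 5/4 11/8 23/16 93/64 187/128 749/512 1499/1024 } R={ 375/256 47/32 3/2 2 } ⇒ 2999/2048
step 14: add blue to get bbrrbbbrbbrbbb; options L={ 0 1 5/4 11/8 23/16 93/64 187/128 749/512 1499/1024 2999/2048 } R={ 375/256 47/32 3/2 2 } ⇒ 5999/4096
step 15: add blue to get bbrrbbbrbbrbbbb; options L={ 0 1 5/4 11/8 23/16 93/64 187/128 749/512 1499/1024 2999/2048 5999/4096 } R={ 375/256 47/32 3/2 2 } ⇒ 11999/8192

11999/8192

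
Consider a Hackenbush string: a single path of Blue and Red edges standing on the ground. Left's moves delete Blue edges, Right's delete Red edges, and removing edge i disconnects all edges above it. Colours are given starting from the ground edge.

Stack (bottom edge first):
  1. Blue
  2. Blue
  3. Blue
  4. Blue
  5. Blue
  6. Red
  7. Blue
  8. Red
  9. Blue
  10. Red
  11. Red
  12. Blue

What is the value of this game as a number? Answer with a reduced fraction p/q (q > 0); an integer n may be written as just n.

edge 1 of 12 (Blue): { 0 | — } => 1
edge 2 of 12 (Blue): { 0; 1 | — } => 2
edge 3 of 12 (Blue): { 0; 1; 2 | — } => 3
edge 4 of 12 (Blue): { 0; 1; 2; 3 | — } => 4
edge 5 of 12 (Blue): { 0; 1; 2; 3; 4 | — } => 5
edge 6 of 12 (Red): { 0; 1; 2; 3; 4 | 5 } => 9/2
edge 7 of 12 (Blue): { 0; 1; 2; 3; 4; 9/2 | 5 } => 19/4
edge 8 of 12 (Red): { 0; 1; 2; 3; 4; 9/2 | 19/4; 5 } => 37/8
edge 9 of 12 (Blue): { 0; 1; 2; 3; 4; 9/2; 37/8 | 19/4; 5 } => 75/16
edge 10 of 12 (Red): { 0; 1; 2; 3; 4; 9/2; 37/8 | 75/16; 19/4; 5 } => 149/32
edge 11 of 12 (Red): { 0; 1; 2; 3; 4; 9/2; 37/8 | 149/32; 75/16; 19/4; 5 } => 297/64
edge 12 of 12 (Blue): { 0; 1; 2; 3; 4; 9/2; 37/8; 297/64 | 149/32; 75/16; 19/4; 5 } => 595/128

595/128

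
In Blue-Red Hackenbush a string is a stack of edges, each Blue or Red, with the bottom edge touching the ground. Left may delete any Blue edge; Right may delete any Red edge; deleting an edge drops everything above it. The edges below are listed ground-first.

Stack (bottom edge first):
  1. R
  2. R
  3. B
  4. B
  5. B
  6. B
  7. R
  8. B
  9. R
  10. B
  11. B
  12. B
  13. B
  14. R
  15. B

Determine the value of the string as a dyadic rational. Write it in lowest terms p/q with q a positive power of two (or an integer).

R: Left { ∅ }, Right { 0 } ⇒ simplest -1
RR: Left { ∅ }, Right { -1; 0 } ⇒ simplest -2
RRB: Left { -2 }, Right { -1; 0 } ⇒ simplest -3/2
RRBB: Left { -2; -3/2 }, Right { -1; 0 } ⇒ simplest -5/4
RRBBB: Left { -2; -3/2; -5/4 }, Right { -1; 0 } ⇒ simplest -9/8
RRBBBB: Left { -2; -3/2; -5/4; -9/8 }, Right { -1; 0 } ⇒ simplest -17/16
RRBBBBR: Left { -2; -3/2; -5/4; -9/8 }, Right { -17/16; -1; 0 } ⇒ simplest -35/32
RRBBBBRB: Left { -2; -3/2; -5/4; -9/8; -35/32 }, Right { -17/16; -1; 0 } ⇒ simplest -69/64
RRBBBBRBR: Left { -2; -3/2; -5/4; -9/8; -35/32 }, Right { -69/64; -17/16; -1; 0 } ⇒ simplest -139/128
RRBBBBRBRB: Left { -2; -3/2; -5/4; -9/8; -35/32; -139/128 }, Right { -69/64; -17/16; -1; 0 } ⇒ simplest -277/256
RRBBBBRBRBB: Left { -2; -3/2; -5/4; -9/8; -35/32; -139/128; -277/256 }, Right { -69/64; -17/16; -1; 0 } ⇒ simplest -553/512
RRBBBBRBRBBB: Left { -2; -3/2; -5/4; -9/8; -35/32; -139/128; -277/256; -553/512 }, Right { -69/64; -17/16; -1; 0 } ⇒ simplest -1105/1024
RRBBBBRBRBBBB: Left { -2; -3/2; -5/4; -9/8; -35/32; -139/128; -277/256; -553/512; -1105/1024 }, Right { -69/64; -17/16; -1; 0 } ⇒ simplest -2209/2048
RRBBBBRBRBBBBR: Left { -2; -3/2; -5/4; -9/8; -35/32; -139/128; -277/256; -553/512; -1105/1024 }, Right { -2209/2048; -69/64; -17/16; -1; 0 } ⇒ simplest -4419/4096
RRBBBBRBRBBBBRB: Left { -2; -3/2; -5/4; -9/8; -35/32; -139/128; -277/256; -553/512; -1105/1024; -4419/4096 }, Right { -2209/2048; -69/64; -17/16; -1; 0 } ⇒ simplest -8837/8192

-8837/8192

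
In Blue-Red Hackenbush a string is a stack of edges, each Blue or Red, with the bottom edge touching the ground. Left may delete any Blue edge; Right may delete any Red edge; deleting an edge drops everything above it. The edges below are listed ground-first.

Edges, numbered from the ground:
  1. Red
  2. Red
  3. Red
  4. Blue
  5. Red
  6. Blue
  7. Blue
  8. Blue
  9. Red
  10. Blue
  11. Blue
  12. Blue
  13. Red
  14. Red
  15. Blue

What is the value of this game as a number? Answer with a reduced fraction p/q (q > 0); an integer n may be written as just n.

Recurse on prefixes of the 15-edge string Red Red Red Blue Red Blue Blue Blue Red Blue Blue Blue Red Red Blue:
step 1: add Red to get R; options L={ (no moves) } R={ 0 } -> -1
step 2: add Red to get RR; options L={ (no moves) } R={ -1; 0 } -> -2
step 3: add Red to get RRR; options L={ (no moves) } R={ -2; -1; 0 } -> -3
step 4: add Blue to get RRRB; options L={ -3 } R={ -2; -1; 0 } -> -5/2
step 5: add Red to get RRRBR; options L={ -3 } R={ -5/2; -2; -1; 0 } -> -11/4
step 6: add Blue to get RRRBRB; options L={ -3; -11/4 } R={ -5/2; -2; -1; 0 } -> -21/8
step 7: add Blue to get RRRBRBB; options L={ -3; -11/4; -21/8 } R={ -5/2; -2; -1; 0 } -> -41/16
step 8: add Blue to get RRRBRBBB; options L={ -3; -11/4; -21/8; -41/16 } R={ -5/2; -2; -1; 0 } -> -81/32
step 9: add Red to get RRRBRBBBR; options L={ -3; -11/4; -21/8; -41/16 } R={ -81/32; -5/2; -2; -1; 0 } -> -163/64
step 10: add Blue to get RRRBRBBBRB; options L={ -3; -11/4; -21/8; -41/16; -163/64 } R={ -81/32; -5/2; -2; -1; 0 } -> -325/128
step 11: add Blue to get RRRBRBBBRBB; options L={ -3; -11/4; -21/8; -41/16; -163/64; -325/128 } R={ -81/32; -5/2; -2; -1; 0 } -> -649/256
step 12: add Blue to get RRRBRBBBRBBB; options L={ -3; -11/4; -21/8; -41/16; -163/64; -325/128; -649/256 } R={ -81/32; -5/2; -2; -1; 0 } -> -1297/512
step 13: add Red to get RRRBRBBBRBBBR; options L={ -3; -11/4; -21/8; -41/16; -163/64; -325/128; -649/256 } R={ -1297/512; -81/32; -5/2; -2; -1; 0 } -> -2595/1024
step 14: add Red to get RRRBRBBBRBBBRR; options L={ -3; -11/4; -21/8; -41/16; -163/64; -325/128; -649/256 } R={ -2595/1024; -1297/512; -81/32; -5/2; -2; -1; 0 } -> -5191/2048
step 15: add Blue to get RRRBRBBBRBBBRRB; options L={ -3; -11/4; -21/8; -41/16; -163/64; -325/128; -649/256; -5191/2048 } R={ -2595/1024; -1297/512; -81/32; -5/2; -2; -1; 0 } -> -10381/4096

-10381/4096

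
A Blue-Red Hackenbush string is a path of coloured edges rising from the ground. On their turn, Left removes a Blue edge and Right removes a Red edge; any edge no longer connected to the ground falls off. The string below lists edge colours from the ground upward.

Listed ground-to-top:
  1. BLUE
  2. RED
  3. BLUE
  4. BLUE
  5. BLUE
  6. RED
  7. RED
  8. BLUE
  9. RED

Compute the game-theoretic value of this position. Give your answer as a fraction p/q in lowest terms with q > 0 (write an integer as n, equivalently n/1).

229/256

1 of 9 · B · max L 0 · min R +∞ gives 1
2 of 9 · BR · max L 0 · min R 1 gives 1/2
3 of 9 · BRB · max L 1/2 · min R 1 gives 3/4
4 of 9 · BRBB · max L 3/4 · min R 1 gives 7/8
5 of 9 · BRBBB · max L 7/8 · min R 1 gives 15/16
6 of 9 · BRBBBR · max L 7/8 · min R 15/16 gives 29/32
7 of 9 · BRBBBRR · max L 7/8 · min R 29/32 gives 57/64
8 of 9 · BRBBBRRB · max L 57/64 · min R 29/32 gives 115/128
9 of 9 · BRBBBRRBR · max L 57/64 · min R 115/128 gives 229/256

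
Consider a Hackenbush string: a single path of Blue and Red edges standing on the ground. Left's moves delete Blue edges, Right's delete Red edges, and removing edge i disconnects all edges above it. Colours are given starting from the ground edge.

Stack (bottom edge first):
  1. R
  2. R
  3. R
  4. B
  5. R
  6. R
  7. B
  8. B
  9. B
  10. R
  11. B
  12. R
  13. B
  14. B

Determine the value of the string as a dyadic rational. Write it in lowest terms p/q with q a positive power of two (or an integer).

edge 1 of 14 (R): { · | 0 } -> -1
edge 2 of 14 (R): { · | -1 0 } -> -2
edge 3 of 14 (R): { · | -2 -1 0 } -> -3
edge 4 of 14 (B): { -3 | -2 -1 0 } -> -5/2
edge 5 of 14 (R): { -3 | -5/2 -2 -1 0 } -> -11/4
edge 6 of 14 (R): { -3 | -11/4 -5/2 -2 -1 0 } -> -23/8
edge 7 of 14 (B): { -3 -23/8 | -11/4 -5/2 -2 -1 0 } -> -45/16
edge 8 of 14 (B): { -3 -23/8 -45/16 | -11/4 -5/2 -2 -1 0 } -> -89/32
edge 9 of 14 (B): { -3 -23/8 -45/16 -89/32 | -11/4 -5/2 -2 -1 0 } -> -177/64
edge 10 of 14 (R): { -3 -23/8 -45/16 -89/32 | -177/64 -11/4 -5/2 -2 -1 0 } -> -355/128
edge 11 of 14 (B): { -3 -23/8 -45/16 -89/32 -355/128 | -177/64 -11/4 -5/2 -2 -1 0 } -> -709/256
edge 12 of 14 (R): { -3 -23/8 -45/16 -89/32 -355/128 | -709/256 -177/64 -11/4 -5/2 -2 -1 0 } -> -1419/512
edge 13 of 14 (B): { -3 -23/8 -45/16 -89/32 -355/128 -1419/512 | -709/256 -177/64 -11/4 -5/2 -2 -1 0 } -> -2837/1024
edge 14 of 14 (B): { -3 -23/8 -45/16 -89/32 -355/128 -1419/512 -2837/1024 | -709/256 -177/64 -11/4 -5/2 -2 -1 0 } -> -5673/2048

-5673/2048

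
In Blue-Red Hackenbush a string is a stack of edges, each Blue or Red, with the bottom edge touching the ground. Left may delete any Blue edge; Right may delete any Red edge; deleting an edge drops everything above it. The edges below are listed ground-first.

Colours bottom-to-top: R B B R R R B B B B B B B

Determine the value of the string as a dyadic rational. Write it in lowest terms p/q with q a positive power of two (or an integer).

-1793/4096

edge 1 of 13 (R): { — | 0 } = -1
edge 2 of 13 (B): { -1 | 0 } = -1/2
edge 3 of 13 (B): { -1 -1/2 | 0 } = -1/4
edge 4 of 13 (R): { -1 -1/2 | -1/4 0 } = -3/8
edge 5 of 13 (R): { -1 -1/2 | -3/8 -1/4 0 } = -7/16
edge 6 of 13 (R): { -1 -1/2 | -7/16 -3/8 -1/4 0 } = -15/32
edge 7 of 13 (B): { -1 -1/2 -15/32 | -7/16 -3/8 -1/4 0 } = -29/64
edge 8 of 13 (B): { -1 -1/2 -15/32 -29/64 | -7/16 -3/8 -1/4 0 } = -57/128
edge 9 of 13 (B): { -1 -1/2 -15/32 -29/64 -57/128 | -7/16 -3/8 -1/4 0 } = -113/256
edge 10 of 13 (B): { -1 -1/2 -15/32 -29/64 -57/128 -113/256 | -7/16 -3/8 -1/4 0 } = -225/512
edge 11 of 13 (B): { -1 -1/2 -15/32 -29/64 -57/128 -113/256 -225/512 | -7/16 -3/8 -1/4 0 } = -449/1024
edge 12 of 13 (B): { -1 -1/2 -15/32 -29/64 -57/128 -113/256 -225/512 -449/1024 | -7/16 -3/8 -1/4 0 } = -897/2048
edge 13 of 13 (B): { -1 -1/2 -15/32 -29/64 -57/128 -113/256 -225/512 -449/1024 -897/2048 | -7/16 -3/8 -1/4 0 } = -1793/4096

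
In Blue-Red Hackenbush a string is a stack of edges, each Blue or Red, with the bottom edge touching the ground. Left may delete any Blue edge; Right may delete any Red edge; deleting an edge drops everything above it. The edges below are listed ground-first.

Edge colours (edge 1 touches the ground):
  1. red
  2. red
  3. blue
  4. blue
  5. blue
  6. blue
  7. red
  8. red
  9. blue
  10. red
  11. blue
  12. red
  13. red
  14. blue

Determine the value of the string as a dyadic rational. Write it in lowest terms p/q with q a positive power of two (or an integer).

-4525/4096

step 1: add red to get r; options L={ — } R={ 0 } → -1
step 2: add red to get rr; options L={ — } R={ -1 0 } → -2
step 3: add blue to get rrb; options L={ -2 } R={ -1 0 } → -3/2
step 4: add blue to get rrbb; options L={ -2 -3/2 } R={ -1 0 } → -5/4
step 5: add blue to get rrbbb; options L={ -2 -3/2 -5/4 } R={ -1 0 } → -9/8
step 6: add blue to get rrbbbb; options L={ -2 -3/2 -5/4 -9/8 } R={ -1 0 } → -17/16
step 7: add red to get rrbbbbr; options L={ -2 -3/2 -5/4 -9/8 } R={ -17/16 -1 0 } → -35/32
step 8: add red to get rrbbbbrr; options L={ -2 -3/2 -5/4 -9/8 } R={ -35/32 -17/16 -1 0 } → -71/64
step 9: add blue to get rrbbbbrrb; options L={ -2 -3/2 -5/4 -9/8 -71/64 } R={ -35/32 -17/16 -1 0 } → -141/128
step 10: add red to get rrbbbbrrbr; options L={ -2 -3/2 -5/4 -9/8 -71/64 } R={ -141/128 -35/32 -17/16 -1 0 } → -283/256
step 11: add blue to get rrbbbbrrbrb; options L={ -2 -3/2 -5/4 -9/8 -71/64 -283/256 } R={ -141/128 -35/32 -17/16 -1 0 } → -565/512
step 12: add red to get rrbbbbrrbrbr; options L={ -2 -3/2 -5/4 -9/8 -71/64 -283/256 } R={ -565/512 -141/128 -35/32 -17/16 -1 0 } → -1131/1024
step 13: add red to get rrbbbbrrbrbrr; options L={ -2 -3/2 -5/4 -9/8 -71/64 -283/256 } R={ -1131/1024 -565/512 -141/128 -35/32 -17/16 -1 0 } → -2263/2048
step 14: add blue to get rrbbbbrrbrbrrb; options L={ -2 -3/2 -5/4 -9/8 -71/64 -283/256 -2263/2048 } R={ -1131/1024 -565/512 -141/128 -35/32 -17/16 -1 0 } → -4525/4096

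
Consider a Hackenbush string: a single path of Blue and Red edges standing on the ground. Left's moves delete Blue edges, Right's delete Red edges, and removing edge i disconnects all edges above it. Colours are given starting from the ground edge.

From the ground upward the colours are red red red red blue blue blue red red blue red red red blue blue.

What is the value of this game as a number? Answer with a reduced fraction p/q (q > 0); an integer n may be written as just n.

-6585/2048

Recurse on prefixes of the 15-edge string red red red red blue blue blue red red blue red red red blue blue:
edge 1 of 15 (red): { (no moves) | 0 } ⇒ -1
edge 2 of 15 (red): { (no moves) | -1; 0 } ⇒ -2
edge 3 of 15 (red): { (no moves) | -2; -1; 0 } ⇒ -3
edge 4 of 15 (red): { (no moves) | -3; -2; -1; 0 } ⇒ -4
edge 5 of 15 (blue): { -4 | -3; -2; -1; 0 } ⇒ -7/2
edge 6 of 15 (blue): { -4; -7/2 | -3; -2; -1; 0 } ⇒ -13/4
edge 7 of 15 (blue): { -4; -7/2; -13/4 | -3; -2; -1; 0 } ⇒ -25/8
edge 8 of 15 (red): { -4; -7/2; -13/4 | -25/8; -3; -2; -1; 0 } ⇒ -51/16
edge 9 of 15 (red): { -4; -7/2; -13/4 | -51/16; -25/8; -3; -2; -1; 0 } ⇒ -103/32
edge 10 of 15 (blue): { -4; -7/2; -13/4; -103/32 | -51/16; -25/8; -3; -2; -1; 0 } ⇒ -205/64
edge 11 of 15 (red): { -4; -7/2; -13/4; -103/32 | -205/64; -51/16; -25/8; -3; -2; -1; 0 } ⇒ -411/128
edge 12 of 15 (red): { -4; -7/2; -13/4; -103/32 | -411/128; -205/64; -51/16; -25/8; -3; -2; -1; 0 } ⇒ -823/256
edge 13 of 15 (red): { -4; -7/2; -13/4; -103/32 | -823/256; -411/128; -205/64; -51/16; -25/8; -3; -2; -1; 0 } ⇒ -1647/512
edge 14 of 15 (blue): { -4; -7/2; -13/4; -103/32; -1647/512 | -823/256; -411/128; -205/64; -51/16; -25/8; -3; -2; -1; 0 } ⇒ -3293/1024
edge 15 of 15 (blue): { -4; -7/2; -13/4; -103/32; -1647/512; -3293/1024 | -823/256; -411/128; -205/64; -51/16; -25/8; -3; -2; -1; 0 } ⇒ -6585/2048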